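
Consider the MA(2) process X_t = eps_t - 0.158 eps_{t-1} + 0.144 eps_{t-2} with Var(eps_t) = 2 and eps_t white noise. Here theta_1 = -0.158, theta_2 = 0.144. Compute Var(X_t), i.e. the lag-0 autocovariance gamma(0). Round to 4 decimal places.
\gamma(0) = 2.0914

For an MA(q) process X_t = eps_t + sum_i theta_i eps_{t-i} with
Var(eps_t) = sigma^2, the variance is
  gamma(0) = sigma^2 * (1 + sum_i theta_i^2).
  sum_i theta_i^2 = (-0.158)^2 + (0.144)^2 = 0.024964 + 0.020736 = 0.0457.
  gamma(0) = 2 * (1 + 0.0457) = 2 * 1.0457 = 2.0914.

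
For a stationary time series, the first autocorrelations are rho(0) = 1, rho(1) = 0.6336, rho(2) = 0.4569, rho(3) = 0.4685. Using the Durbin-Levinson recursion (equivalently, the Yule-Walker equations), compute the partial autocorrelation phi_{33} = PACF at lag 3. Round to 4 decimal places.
\phi_{33} = 0.2479

The PACF at lag k is phi_{kk}, the last component of the solution
to the Yule-Walker system G_k phi = r_k where
  (G_k)_{ij} = rho(|i - j|), (r_k)_i = rho(i), i,j = 1..k.
Equivalently, Durbin-Levinson gives phi_{kk} iteratively:
  phi_{11} = rho(1)
  phi_{kk} = [rho(k) - sum_{j=1..k-1} phi_{k-1,j} rho(k-j)]
            / [1 - sum_{j=1..k-1} phi_{k-1,j} rho(j)],
  phi_{k,j} = phi_{k-1,j} - phi_{kk} phi_{k-1,k-j},  j = 1..k-1.
Step k = 1:
  phi_11 = rho(1) = 0.6336.
Step k = 2:
  phi_22 = [rho(2) - phi_11 rho(1)] / [1 - phi_11 rho(1)] = [0.4569 - (0.6336)(0.6336)] / [1 - (0.6336)(0.6336)]
         = 0.05545104 / 0.59855104 = 0.092642.
  Update: phi_21 = phi_11 - phi_22 phi_11 = 0.6336 - (0.092642)(0.6336) = 0.574902.
Step k = 3:
  phi_33 = [rho(3) - phi_21 rho(2) - phi_22 rho(1)] / [1 - phi_21 rho(1) - phi_22 rho(2)]
    numerator   = 0.4685 - (0.574902)(0.4569) - (0.092642)(0.6336) = 0.14712925
    denominator = 1 - (0.574902)(0.6336) - (0.092642)(0.4569) = 0.59341394
  phi_33 = 0.14712925 / 0.59341394 = 0.2479.
Therefore phi_{33} = 0.2479.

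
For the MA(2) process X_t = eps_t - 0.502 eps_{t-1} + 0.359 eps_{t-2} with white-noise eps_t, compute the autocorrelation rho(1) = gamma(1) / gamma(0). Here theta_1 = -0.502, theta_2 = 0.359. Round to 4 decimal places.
\rho(1) = -0.4940

For an MA(q) process with theta_0 = 1, the autocovariance is
  gamma(k) = sigma^2 * sum_{i=0..q-k} theta_i * theta_{i+k},
and rho(k) = gamma(k) / gamma(0). Sigma^2 cancels.
  numerator   = (1)*(-0.502) + (-0.502)*(0.359) = -0.682218.
  denominator = (1)^2 + (-0.502)^2 + (0.359)^2 = 1.380885.
  rho(1) = -0.682218 / 1.380885 = -0.4940.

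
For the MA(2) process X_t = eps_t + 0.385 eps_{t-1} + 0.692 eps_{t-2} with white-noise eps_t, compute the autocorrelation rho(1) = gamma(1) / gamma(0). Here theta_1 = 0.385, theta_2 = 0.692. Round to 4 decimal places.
\rho(1) = 0.4004

For an MA(q) process with theta_0 = 1, the autocovariance is
  gamma(k) = sigma^2 * sum_{i=0..q-k} theta_i * theta_{i+k},
and rho(k) = gamma(k) / gamma(0). Sigma^2 cancels.
  numerator   = (1)*(0.385) + (0.385)*(0.692) = 0.65142.
  denominator = (1)^2 + (0.385)^2 + (0.692)^2 = 1.627089.
  rho(1) = 0.65142 / 1.627089 = 0.4004.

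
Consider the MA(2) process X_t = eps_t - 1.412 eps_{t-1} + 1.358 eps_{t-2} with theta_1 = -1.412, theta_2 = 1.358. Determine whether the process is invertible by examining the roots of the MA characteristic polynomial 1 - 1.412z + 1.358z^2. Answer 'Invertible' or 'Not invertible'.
\text{Not invertible}

The MA(q) characteristic polynomial is P(z) = 1 - 1.412z + 1.358z^2.
Invertibility requires all roots to lie outside the unit circle, i.e. |z| > 1 for every root.
Set 1 + (-1.412) z + (1.358) z^2 = 0, i.e. a z^2 + b z + c = 0 with a = 1.358, b = -1.412, c = 1.
Discriminant D = b^2 - 4ac = (-1.412)^2 - 4*(1.358)*1 = 1.993744 - (5.432) = -3.438256.
D < 0, so the roots are the complex-conjugate pair z = (-b +/- i sqrt(-D)) / (2a) = 0.5199 +/- 0.6827i.
For a conjugate pair |z|^2 = z * conj(z) = (product of roots) = c/a = 1/(1.358) = 0.736377, so |z| = sqrt(0.736377) = 0.8581 for both roots.
Moduli of all roots: 0.8581, 0.8581.
All moduli strictly greater than 1? No.
Verdict: Not invertible.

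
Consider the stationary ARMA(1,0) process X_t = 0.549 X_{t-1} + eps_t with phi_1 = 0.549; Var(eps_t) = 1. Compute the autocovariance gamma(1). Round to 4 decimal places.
\gamma(1) = 0.7859

Multiply the model equation by X_{t-k} and take expectations. With theta_0 = psi_0 = 1 and psi_j the MA(infinity) weights, this gives
  gamma(k) - sum_i phi_i gamma(k-i) = c_k,
  c_k = sigma^2 * sum_{j=k..q} theta_j psi_{j-k}   (c_k = 0 for k > q),
using gamma(-m) = gamma(m).
Pure AR (q = 0): c_0 = sigma^2 = 1, c_k = 0 for k >= 1.
Equations for k = 0 and k = 1 (AR order 1):
  gamma(0) = phi_1 gamma(1) + c_0
  gamma(1) = phi_1 gamma(0) + c_1
Substituting the second into the first: gamma(0) (1 - phi_1^2) = c_0 + phi_1 c_1, so
  gamma(0) = c_0 / (1 - phi_1^2) = 1 / (1 - (0.549)^2) = 1 / 0.698599 = 1.431436.
  gamma(1) = phi_1 gamma(0) = (0.549)(1.431436) = 0.785859.
Therefore gamma(1) = 0.7859 (to 4 decimal places).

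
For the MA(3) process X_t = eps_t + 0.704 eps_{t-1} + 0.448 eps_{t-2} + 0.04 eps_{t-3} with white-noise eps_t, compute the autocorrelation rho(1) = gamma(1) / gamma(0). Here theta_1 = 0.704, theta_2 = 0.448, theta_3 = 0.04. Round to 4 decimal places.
\rho(1) = 0.6109

For an MA(q) process with theta_0 = 1, the autocovariance is
  gamma(k) = sigma^2 * sum_{i=0..q-k} theta_i * theta_{i+k},
and rho(k) = gamma(k) / gamma(0). Sigma^2 cancels.
  numerator   = (1)*(0.704) + (0.704)*(0.448) + (0.448)*(0.04) = 1.037312.
  denominator = (1)^2 + (0.704)^2 + (0.448)^2 + (0.04)^2 = 1.69792.
  rho(1) = 1.037312 / 1.69792 = 0.6109.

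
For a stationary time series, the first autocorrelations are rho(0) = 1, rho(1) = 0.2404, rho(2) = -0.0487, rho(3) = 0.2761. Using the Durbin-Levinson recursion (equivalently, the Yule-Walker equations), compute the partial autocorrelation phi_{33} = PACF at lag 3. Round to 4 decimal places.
\phi_{33} = 0.3400

The PACF at lag k is phi_{kk}, the last component of the solution
to the Yule-Walker system G_k phi = r_k where
  (G_k)_{ij} = rho(|i - j|), (r_k)_i = rho(i), i,j = 1..k.
Equivalently, Durbin-Levinson gives phi_{kk} iteratively:
  phi_{11} = rho(1)
  phi_{kk} = [rho(k) - sum_{j=1..k-1} phi_{k-1,j} rho(k-j)]
            / [1 - sum_{j=1..k-1} phi_{k-1,j} rho(j)],
  phi_{k,j} = phi_{k-1,j} - phi_{kk} phi_{k-1,k-j},  j = 1..k-1.
Step k = 1:
  phi_11 = rho(1) = 0.2404.
Step k = 2:
  phi_22 = [rho(2) - phi_11 rho(1)] / [1 - phi_11 rho(1)] = [-0.0487 - (0.2404)(0.2404)] / [1 - (0.2404)(0.2404)]
         = -0.10649216 / 0.94220784 = -0.113024.
  Update: phi_21 = phi_11 - phi_22 phi_11 = 0.2404 - (-0.113024)(0.2404) = 0.267571.
Step k = 3:
  phi_33 = [rho(3) - phi_21 rho(2) - phi_22 rho(1)] / [1 - phi_21 rho(1) - phi_22 rho(2)]
    numerator   = 0.2761 - (0.267571)(-0.0487) - (-0.113024)(0.2404) = 0.31630169
    denominator = 1 - (0.267571)(0.2404) - (-0.113024)(-0.0487) = 0.93017166
  phi_33 = 0.31630169 / 0.93017166 = 0.34.
Therefore phi_{33} = 0.3400.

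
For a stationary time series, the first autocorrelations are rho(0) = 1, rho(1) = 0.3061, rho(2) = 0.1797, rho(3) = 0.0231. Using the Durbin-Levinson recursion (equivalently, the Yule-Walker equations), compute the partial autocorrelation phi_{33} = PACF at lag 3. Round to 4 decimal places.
\phi_{33} = -0.0621

The PACF at lag k is phi_{kk}, the last component of the solution
to the Yule-Walker system G_k phi = r_k where
  (G_k)_{ij} = rho(|i - j|), (r_k)_i = rho(i), i,j = 1..k.
Equivalently, Durbin-Levinson gives phi_{kk} iteratively:
  phi_{11} = rho(1)
  phi_{kk} = [rho(k) - sum_{j=1..k-1} phi_{k-1,j} rho(k-j)]
            / [1 - sum_{j=1..k-1} phi_{k-1,j} rho(j)],
  phi_{k,j} = phi_{k-1,j} - phi_{kk} phi_{k-1,k-j},  j = 1..k-1.
Step k = 1:
  phi_11 = rho(1) = 0.3061.
Step k = 2:
  phi_22 = [rho(2) - phi_11 rho(1)] / [1 - phi_11 rho(1)] = [0.1797 - (0.3061)(0.3061)] / [1 - (0.3061)(0.3061)]
         = 0.08600279 / 0.90630279 = 0.094894.
  Update: phi_21 = phi_11 - phi_22 phi_11 = 0.3061 - (0.094894)(0.3061) = 0.277053.
Step k = 3:
  phi_33 = [rho(3) - phi_21 rho(2) - phi_22 rho(1)] / [1 - phi_21 rho(1) - phi_22 rho(2)]
    numerator   = 0.0231 - (0.277053)(0.1797) - (0.094894)(0.3061) = -0.05573349
    denominator = 1 - (0.277053)(0.3061) - (0.094894)(0.1797) = 0.89814163
  phi_33 = -0.05573349 / 0.89814163 = -0.0621.
Therefore phi_{33} = -0.0621.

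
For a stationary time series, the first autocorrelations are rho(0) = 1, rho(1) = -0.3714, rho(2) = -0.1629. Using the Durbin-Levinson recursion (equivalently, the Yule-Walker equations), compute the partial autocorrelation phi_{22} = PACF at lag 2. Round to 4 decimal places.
\phi_{22} = -0.3490

The PACF at lag k is phi_{kk}, the last component of the solution
to the Yule-Walker system G_k phi = r_k where
  (G_k)_{ij} = rho(|i - j|), (r_k)_i = rho(i), i,j = 1..k.
Equivalently, Durbin-Levinson gives phi_{kk} iteratively:
  phi_{11} = rho(1)
  phi_{kk} = [rho(k) - sum_{j=1..k-1} phi_{k-1,j} rho(k-j)]
            / [1 - sum_{j=1..k-1} phi_{k-1,j} rho(j)],
  phi_{k,j} = phi_{k-1,j} - phi_{kk} phi_{k-1,k-j},  j = 1..k-1.
Step k = 1:
  phi_11 = rho(1) = -0.3714.
Step k = 2:
  phi_22 = [rho(2) - phi_11 rho(1)] / [1 - phi_11 rho(1)] = [-0.1629 - (-0.3714)(-0.3714)] / [1 - (-0.3714)(-0.3714)]
         = -0.30083796 / 0.86206204 = -0.349.
Therefore phi_{22} = -0.3490.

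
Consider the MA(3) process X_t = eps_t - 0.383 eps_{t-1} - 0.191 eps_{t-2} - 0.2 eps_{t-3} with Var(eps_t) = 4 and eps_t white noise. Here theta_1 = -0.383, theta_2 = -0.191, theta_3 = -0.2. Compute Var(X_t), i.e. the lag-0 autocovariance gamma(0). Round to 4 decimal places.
\gamma(0) = 4.8927

For an MA(q) process X_t = eps_t + sum_i theta_i eps_{t-i} with
Var(eps_t) = sigma^2, the variance is
  gamma(0) = sigma^2 * (1 + sum_i theta_i^2).
  sum_i theta_i^2 = (-0.383)^2 + (-0.191)^2 + (-0.2)^2 = 0.146689 + 0.036481 + 0.04 = 0.22317.
  gamma(0) = 4 * (1 + 0.22317) = 4 * 1.22317 = 4.89268, which rounds to 4.8927.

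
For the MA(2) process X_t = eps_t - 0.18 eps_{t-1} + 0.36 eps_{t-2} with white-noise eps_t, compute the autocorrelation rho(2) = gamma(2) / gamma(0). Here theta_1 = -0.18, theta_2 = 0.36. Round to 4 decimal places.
\rho(2) = 0.3098

For an MA(q) process with theta_0 = 1, the autocovariance is
  gamma(k) = sigma^2 * sum_{i=0..q-k} theta_i * theta_{i+k},
and rho(k) = gamma(k) / gamma(0). Sigma^2 cancels.
  numerator   = (1)*(0.36) = 0.36.
  denominator = (1)^2 + (-0.18)^2 + (0.36)^2 = 1.162.
  rho(2) = 0.36 / 1.162 = 0.3098.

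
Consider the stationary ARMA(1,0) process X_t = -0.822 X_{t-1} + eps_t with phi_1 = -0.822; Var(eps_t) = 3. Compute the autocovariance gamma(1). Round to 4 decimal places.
\gamma(1) = -7.6037

Multiply the model equation by X_{t-k} and take expectations. With theta_0 = psi_0 = 1 and psi_j the MA(infinity) weights, this gives
  gamma(k) - sum_i phi_i gamma(k-i) = c_k,
  c_k = sigma^2 * sum_{j=k..q} theta_j psi_{j-k}   (c_k = 0 for k > q),
using gamma(-m) = gamma(m).
Pure AR (q = 0): c_0 = sigma^2 = 3, c_k = 0 for k >= 1.
Equations for k = 0 and k = 1 (AR order 1):
  gamma(0) = phi_1 gamma(1) + c_0
  gamma(1) = phi_1 gamma(0) + c_1
Substituting the second into the first: gamma(0) (1 - phi_1^2) = c_0 + phi_1 c_1, so
  gamma(0) = c_0 / (1 - phi_1^2) = 3 / (1 - (-0.822)^2) = 3 / 0.324316 = 9.250237.
  gamma(1) = phi_1 gamma(0) = (-0.822)(9.250237) = -7.603695.
Therefore gamma(1) = -7.6037 (to 4 decimal places).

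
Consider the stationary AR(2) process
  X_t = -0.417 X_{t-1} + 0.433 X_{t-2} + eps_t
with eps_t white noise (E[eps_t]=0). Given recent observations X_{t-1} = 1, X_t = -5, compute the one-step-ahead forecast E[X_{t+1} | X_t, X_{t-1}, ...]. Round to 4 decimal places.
E[X_{t+1} \mid \mathcal F_t] = 2.5180

For an AR(p) model X_t = c + sum_i phi_i X_{t-i} + eps_t, the
one-step-ahead conditional mean is
  E[X_{t+1} | X_t, ...] = c + sum_i phi_i X_{t+1-i}.
Substitute known values:
  E[X_{t+1} | ...] = (-0.417) * (-5) + (0.433) * (1)
                   = 2.5180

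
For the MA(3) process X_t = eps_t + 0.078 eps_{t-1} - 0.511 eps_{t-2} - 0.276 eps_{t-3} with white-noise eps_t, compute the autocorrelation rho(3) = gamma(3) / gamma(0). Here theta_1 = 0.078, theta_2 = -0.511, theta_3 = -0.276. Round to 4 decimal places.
\rho(3) = -0.2055

For an MA(q) process with theta_0 = 1, the autocovariance is
  gamma(k) = sigma^2 * sum_{i=0..q-k} theta_i * theta_{i+k},
and rho(k) = gamma(k) / gamma(0). Sigma^2 cancels.
  numerator   = (1)*(-0.276) = -0.276.
  denominator = (1)^2 + (0.078)^2 + (-0.511)^2 + (-0.276)^2 = 1.343381.
  rho(3) = -0.276 / 1.343381 = -0.2055.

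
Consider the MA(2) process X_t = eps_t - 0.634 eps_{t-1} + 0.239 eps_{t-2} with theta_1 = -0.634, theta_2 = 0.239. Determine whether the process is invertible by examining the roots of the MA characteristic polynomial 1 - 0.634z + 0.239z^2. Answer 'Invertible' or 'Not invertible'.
\text{Invertible}

The MA(q) characteristic polynomial is P(z) = 1 - 0.634z + 0.239z^2.
Invertibility requires all roots to lie outside the unit circle, i.e. |z| > 1 for every root.
Set 1 + (-0.634) z + (0.239) z^2 = 0, i.e. a z^2 + b z + c = 0 with a = 0.239, b = -0.634, c = 1.
Discriminant D = b^2 - 4ac = (-0.634)^2 - 4*(0.239)*1 = 0.401956 - (0.956) = -0.554044.
D < 0, so the roots are the complex-conjugate pair z = (-b +/- i sqrt(-D)) / (2a) = 1.3264 +/- 1.5572i.
For a conjugate pair |z|^2 = z * conj(z) = (product of roots) = c/a = 1/(0.239) = 4.1841, so |z| = sqrt(4.1841) = 2.0455 for both roots.
Moduli of all roots: 2.0455, 2.0455.
All moduli strictly greater than 1? Yes.
Verdict: Invertible.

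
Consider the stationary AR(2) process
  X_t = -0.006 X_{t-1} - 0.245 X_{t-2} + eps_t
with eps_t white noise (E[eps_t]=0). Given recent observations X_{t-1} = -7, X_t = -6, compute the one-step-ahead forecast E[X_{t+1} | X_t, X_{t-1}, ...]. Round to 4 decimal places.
E[X_{t+1} \mid \mathcal F_t] = 1.7510

For an AR(p) model X_t = c + sum_i phi_i X_{t-i} + eps_t, the
one-step-ahead conditional mean is
  E[X_{t+1} | X_t, ...] = c + sum_i phi_i X_{t+1-i}.
Substitute known values:
  E[X_{t+1} | ...] = (-0.006) * (-6) + (-0.245) * (-7)
                   = 1.7510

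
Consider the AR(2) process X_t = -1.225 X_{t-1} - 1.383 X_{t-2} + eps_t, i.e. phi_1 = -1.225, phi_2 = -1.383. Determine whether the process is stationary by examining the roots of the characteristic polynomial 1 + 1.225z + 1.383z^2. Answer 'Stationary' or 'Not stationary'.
\text{Not stationary}

The AR(p) characteristic polynomial is P(z) = 1 + 1.225z + 1.383z^2.
Stationarity requires all roots to lie outside the unit circle, i.e. |z| > 1 for every root.
Set 1 + (1.225) z + (1.383) z^2 = 0, i.e. a z^2 + b z + c = 0 with a = 1.383, b = 1.225, c = 1.
Discriminant D = b^2 - 4ac = (1.225)^2 - 4*(1.383)*1 = 1.500625 - (5.532) = -4.031375.
D < 0, so the roots are the complex-conjugate pair z = (-b +/- i sqrt(-D)) / (2a) = -0.4429 +/- 0.7259i.
For a conjugate pair |z|^2 = z * conj(z) = (product of roots) = c/a = 1/(1.383) = 0.723066, so |z| = sqrt(0.723066) = 0.8503 for both roots.
Moduli of all roots: 0.8503, 0.8503.
All moduli strictly greater than 1? No.
Verdict: Not stationary.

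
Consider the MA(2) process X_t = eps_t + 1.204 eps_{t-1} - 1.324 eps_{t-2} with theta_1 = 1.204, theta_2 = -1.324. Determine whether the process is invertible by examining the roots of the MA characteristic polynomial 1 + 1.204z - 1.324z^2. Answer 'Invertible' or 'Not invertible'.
\text{Not invertible}

The MA(q) characteristic polynomial is P(z) = 1 + 1.204z - 1.324z^2.
Invertibility requires all roots to lie outside the unit circle, i.e. |z| > 1 for every root.
Set 1 + (1.204) z + (-1.324) z^2 = 0, i.e. a z^2 + b z + c = 0 with a = -1.324, b = 1.204, c = 1.
Discriminant D = b^2 - 4ac = (1.204)^2 - 4*(-1.324)*1 = 1.449616 - (-5.296) = 6.745616.
D >= 0, so the roots are real: z = (-b +/- sqrt(D)) / (2a) = (-1.204 +/- 2.597232) / (-2.648).
  z_1 = (-1.204 + 2.597232) / (-2.648) = -0.5261,   |z_1| = 0.5261.
  z_2 = (-1.204 - 2.597232) / (-2.648) = 1.4355,   |z_2| = 1.4355.
Moduli of all roots: 0.5261, 1.4355.
All moduli strictly greater than 1? No.
Verdict: Not invertible.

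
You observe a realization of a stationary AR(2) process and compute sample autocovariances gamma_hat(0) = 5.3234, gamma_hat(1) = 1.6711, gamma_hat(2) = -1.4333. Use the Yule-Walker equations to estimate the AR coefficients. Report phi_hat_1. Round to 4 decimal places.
\hat\phi_{1} = 0.4420

The Yule-Walker equations for an AR(p) process read, in matrix form,
  Gamma_p phi = r_p,   with   (Gamma_p)_{ij} = gamma(|i - j|),
                       (r_p)_i = gamma(i),   i,j = 1..p.
Substitute the sample gammas (Toeplitz matrix and right-hand side of size 2):
  Gamma_p = [[5.3234, 1.6711], [1.6711, 5.3234]]
  r_p     = [1.6711, -1.4333]
Written out:
  5.3234 phi_1 + 1.6711 phi_2 = 1.6711
  1.6711 phi_1 + 5.3234 phi_2 = -1.4333
Solve by Cramer's rule:
  det = gamma(0)^2 - gamma(1)^2 = (5.3234)^2 - (1.6711)^2 = 28.33858756 - 2.79257521 = 25.54601235
  phi_hat_1 = [gamma(1) gamma(0) - gamma(1) gamma(2)] / det = [(1.6711)(5.3234) - (1.6711)(-1.4333)] / 25.54601235 = 11.29112137 / 25.54601235 = 0.442
  phi_hat_2 = [gamma(0) gamma(2) - gamma(1)^2] / det = [(5.3234)(-1.4333) - (1.6711)^2] / 25.54601235 = -10.42260443 / 25.54601235 = -0.408
So phi_hat = [0.4420, -0.4080].
Therefore phi_hat_1 = 0.4420.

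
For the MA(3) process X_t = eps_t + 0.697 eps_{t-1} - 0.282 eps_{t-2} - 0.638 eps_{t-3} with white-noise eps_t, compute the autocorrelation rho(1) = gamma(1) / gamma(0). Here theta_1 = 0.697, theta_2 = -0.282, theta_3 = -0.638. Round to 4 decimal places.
\rho(1) = 0.3449

For an MA(q) process with theta_0 = 1, the autocovariance is
  gamma(k) = sigma^2 * sum_{i=0..q-k} theta_i * theta_{i+k},
and rho(k) = gamma(k) / gamma(0). Sigma^2 cancels.
  numerator   = (1)*(0.697) + (0.697)*(-0.282) + (-0.282)*(-0.638) = 0.680362.
  denominator = (1)^2 + (0.697)^2 + (-0.282)^2 + (-0.638)^2 = 1.972377.
  rho(1) = 0.680362 / 1.972377 = 0.3449.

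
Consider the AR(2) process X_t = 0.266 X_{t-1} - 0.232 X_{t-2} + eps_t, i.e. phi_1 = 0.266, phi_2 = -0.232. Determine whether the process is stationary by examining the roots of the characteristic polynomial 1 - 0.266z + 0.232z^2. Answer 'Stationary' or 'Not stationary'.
\text{Stationary}

The AR(p) characteristic polynomial is P(z) = 1 - 0.266z + 0.232z^2.
Stationarity requires all roots to lie outside the unit circle, i.e. |z| > 1 for every root.
Set 1 + (-0.266) z + (0.232) z^2 = 0, i.e. a z^2 + b z + c = 0 with a = 0.232, b = -0.266, c = 1.
Discriminant D = b^2 - 4ac = (-0.266)^2 - 4*(0.232)*1 = 0.070756 - (0.928) = -0.857244.
D < 0, so the roots are the complex-conjugate pair z = (-b +/- i sqrt(-D)) / (2a) = 0.5733 +/- 1.9954i.
For a conjugate pair |z|^2 = z * conj(z) = (product of roots) = c/a = 1/(0.232) = 4.310345, so |z| = sqrt(4.310345) = 2.0761 for both roots.
Moduli of all roots: 2.0761, 2.0761.
All moduli strictly greater than 1? Yes.
Verdict: Stationary.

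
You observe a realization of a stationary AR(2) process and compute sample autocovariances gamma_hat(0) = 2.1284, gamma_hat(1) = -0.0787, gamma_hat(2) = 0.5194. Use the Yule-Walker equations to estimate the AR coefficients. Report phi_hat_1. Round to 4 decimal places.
\hat\phi_{1} = -0.0280

The Yule-Walker equations for an AR(p) process read, in matrix form,
  Gamma_p phi = r_p,   with   (Gamma_p)_{ij} = gamma(|i - j|),
                       (r_p)_i = gamma(i),   i,j = 1..p.
Substitute the sample gammas (Toeplitz matrix and right-hand side of size 2):
  Gamma_p = [[2.1284, -0.0787], [-0.0787, 2.1284]]
  r_p     = [-0.0787, 0.5194]
Written out:
  2.1284 phi_1 - 0.0787 phi_2 = -0.0787
  -0.0787 phi_1 + 2.1284 phi_2 = 0.5194
Solve by Cramer's rule:
  det = gamma(0)^2 - gamma(1)^2 = (2.1284)^2 - (-0.0787)^2 = 4.53008656 - 0.00619369 = 4.52389287
  phi_hat_1 = [gamma(1) gamma(0) - gamma(1) gamma(2)] / det = [(-0.0787)(2.1284) - (-0.0787)(0.5194)] / 4.52389287 = -0.1266283 / 4.52389287 = -0.028
  phi_hat_2 = [gamma(0) gamma(2) - gamma(1)^2] / det = [(2.1284)(0.5194) - (-0.0787)^2] / 4.52389287 = 1.09929727 / 4.52389287 = 0.243
So phi_hat = [-0.0280, 0.2430].
Therefore phi_hat_1 = -0.0280.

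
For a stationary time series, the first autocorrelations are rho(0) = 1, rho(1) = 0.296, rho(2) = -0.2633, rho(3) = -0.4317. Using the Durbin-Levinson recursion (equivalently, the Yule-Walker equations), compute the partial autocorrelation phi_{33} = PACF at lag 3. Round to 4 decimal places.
\phi_{33} = -0.2701

The PACF at lag k is phi_{kk}, the last component of the solution
to the Yule-Walker system G_k phi = r_k where
  (G_k)_{ij} = rho(|i - j|), (r_k)_i = rho(i), i,j = 1..k.
Equivalently, Durbin-Levinson gives phi_{kk} iteratively:
  phi_{11} = rho(1)
  phi_{kk} = [rho(k) - sum_{j=1..k-1} phi_{k-1,j} rho(k-j)]
            / [1 - sum_{j=1..k-1} phi_{k-1,j} rho(j)],
  phi_{k,j} = phi_{k-1,j} - phi_{kk} phi_{k-1,k-j},  j = 1..k-1.
Step k = 1:
  phi_11 = rho(1) = 0.296.
Step k = 2:
  phi_22 = [rho(2) - phi_11 rho(1)] / [1 - phi_11 rho(1)] = [-0.2633 - (0.296)(0.296)] / [1 - (0.296)(0.296)]
         = -0.350916 / 0.912384 = -0.384614.
  Update: phi_21 = phi_11 - phi_22 phi_11 = 0.296 - (-0.384614)(0.296) = 0.409846.
Step k = 3:
  phi_33 = [rho(3) - phi_21 rho(2) - phi_22 rho(1)] / [1 - phi_21 rho(1) - phi_22 rho(2)]
    numerator   = -0.4317 - (0.409846)(-0.2633) - (-0.384614)(0.296) = -0.20994173
    denominator = 1 - (0.409846)(0.296) - (-0.384614)(-0.2633) = 0.77741666
  phi_33 = -0.20994173 / 0.77741666 = -0.2701.
Therefore phi_{33} = -0.2701.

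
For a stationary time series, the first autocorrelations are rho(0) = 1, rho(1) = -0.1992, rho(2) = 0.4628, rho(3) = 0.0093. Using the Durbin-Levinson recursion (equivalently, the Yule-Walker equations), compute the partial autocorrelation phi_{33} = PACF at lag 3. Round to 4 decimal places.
\phi_{33} = 0.1921

The PACF at lag k is phi_{kk}, the last component of the solution
to the Yule-Walker system G_k phi = r_k where
  (G_k)_{ij} = rho(|i - j|), (r_k)_i = rho(i), i,j = 1..k.
Equivalently, Durbin-Levinson gives phi_{kk} iteratively:
  phi_{11} = rho(1)
  phi_{kk} = [rho(k) - sum_{j=1..k-1} phi_{k-1,j} rho(k-j)]
            / [1 - sum_{j=1..k-1} phi_{k-1,j} rho(j)],
  phi_{k,j} = phi_{k-1,j} - phi_{kk} phi_{k-1,k-j},  j = 1..k-1.
Step k = 1:
  phi_11 = rho(1) = -0.1992.
Step k = 2:
  phi_22 = [rho(2) - phi_11 rho(1)] / [1 - phi_11 rho(1)] = [0.4628 - (-0.1992)(-0.1992)] / [1 - (-0.1992)(-0.1992)]
         = 0.42311936 / 0.96031936 = 0.440603.
  Update: phi_21 = phi_11 - phi_22 phi_11 = -0.1992 - (0.440603)(-0.1992) = -0.111432.
Step k = 3:
  phi_33 = [rho(3) - phi_21 rho(2) - phi_22 rho(1)] / [1 - phi_21 rho(1) - phi_22 rho(2)]
    numerator   = 0.0093 - (-0.111432)(0.4628) - (0.440603)(-0.1992) = 0.14863877
    denominator = 1 - (-0.111432)(-0.1992) - (0.440603)(0.4628) = 0.7738918
  phi_33 = 0.14863877 / 0.7738918 = 0.1921.
Therefore phi_{33} = 0.1921.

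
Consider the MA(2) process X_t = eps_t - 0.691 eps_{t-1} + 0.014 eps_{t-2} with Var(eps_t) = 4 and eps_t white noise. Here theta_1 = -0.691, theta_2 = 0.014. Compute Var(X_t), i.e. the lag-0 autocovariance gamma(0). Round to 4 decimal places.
\gamma(0) = 5.9107

For an MA(q) process X_t = eps_t + sum_i theta_i eps_{t-i} with
Var(eps_t) = sigma^2, the variance is
  gamma(0) = sigma^2 * (1 + sum_i theta_i^2).
  sum_i theta_i^2 = (-0.691)^2 + (0.014)^2 = 0.477481 + 0.000196 = 0.477677.
  gamma(0) = 4 * (1 + 0.477677) = 4 * 1.477677 = 5.910708, which rounds to 5.9107.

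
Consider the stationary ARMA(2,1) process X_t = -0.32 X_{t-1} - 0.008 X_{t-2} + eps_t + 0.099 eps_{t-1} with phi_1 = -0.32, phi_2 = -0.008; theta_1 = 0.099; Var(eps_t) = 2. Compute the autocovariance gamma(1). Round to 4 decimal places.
\gamma(1) = -0.4722

Multiply the model equation by X_{t-k} and take expectations. With theta_0 = psi_0 = 1 and psi_j the MA(infinity) weights, this gives
  gamma(k) - sum_i phi_i gamma(k-i) = c_k,
  c_k = sigma^2 * sum_{j=k..q} theta_j psi_{j-k}   (c_k = 0 for k > q),
using gamma(-m) = gamma(m).
psi-weights needed (psi_j = theta_j + sum_i phi_i psi_{j-i}):
  psi_1 = theta_1 + phi_1 = 0.099 + (-0.32) = -0.221
Right-hand sides:
  c_0 = sigma^2 (1 + theta_1 psi_1) = 2 * (1 + (0.099)(-0.221)) = 2 * 0.978121 = 1.956242
  c_1 = sigma^2 theta_1 = 2 * (0.099) = 0.198
  c_2 = 0
Equations for k = 0, 1, 2 (AR order 2, c_2 = 0):
  (E0) gamma(0) = phi_1 gamma(1) + phi_2 gamma(2) + c_0
  (E1) gamma(1) = phi_1 gamma(0) + phi_2 gamma(1) + c_1
  (E2) gamma(2) = phi_1 gamma(1) + phi_2 gamma(0)
From (E1): gamma(1) = A gamma(0) + B with
  A = phi_1 / (1 - phi_2) = -0.32 / 1.008 = -0.31746,   B = c_1 / (1 - phi_2) = 0.198 / 1.008 = 0.196429.
Insert (E2) into (E0): gamma(0) (1 - phi_2^2) = phi_1 (1 + phi_2) gamma(1) + c_0.
  phi_1 (1 + phi_2) = (-0.32)(0.992) = -0.31744,   1 - phi_2^2 = 0.999936.
Replace gamma(1) by A gamma(0) + B and collect gamma(0):
  gamma(0) [0.999936 - (-0.31744)(-0.31746)] = (-0.31744)(0.196429) + 1.956242
  gamma(0) * 0.899161 = 1.893888
  gamma(0) = 1.893888 / 0.899161 = 2.106282.
  gamma(1) = A gamma(0) + B = (-0.31746)(2.106282) + (0.196429) = -0.472232.
Therefore gamma(1) = -0.4722 (to 4 decimal places).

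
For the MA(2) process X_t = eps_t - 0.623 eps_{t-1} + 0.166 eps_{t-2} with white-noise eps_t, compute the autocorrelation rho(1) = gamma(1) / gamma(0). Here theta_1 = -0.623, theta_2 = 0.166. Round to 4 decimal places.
\rho(1) = -0.5131

For an MA(q) process with theta_0 = 1, the autocovariance is
  gamma(k) = sigma^2 * sum_{i=0..q-k} theta_i * theta_{i+k},
and rho(k) = gamma(k) / gamma(0). Sigma^2 cancels.
  numerator   = (1)*(-0.623) + (-0.623)*(0.166) = -0.726418.
  denominator = (1)^2 + (-0.623)^2 + (0.166)^2 = 1.415685.
  rho(1) = -0.726418 / 1.415685 = -0.5131.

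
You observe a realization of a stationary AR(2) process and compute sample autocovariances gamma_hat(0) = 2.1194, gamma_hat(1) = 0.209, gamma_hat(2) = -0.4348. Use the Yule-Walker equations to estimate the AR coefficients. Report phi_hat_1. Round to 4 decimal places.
\hat\phi_{1} = 0.1200

The Yule-Walker equations for an AR(p) process read, in matrix form,
  Gamma_p phi = r_p,   with   (Gamma_p)_{ij} = gamma(|i - j|),
                       (r_p)_i = gamma(i),   i,j = 1..p.
Substitute the sample gammas (Toeplitz matrix and right-hand side of size 2):
  Gamma_p = [[2.1194, 0.209], [0.209, 2.1194]]
  r_p     = [0.209, -0.4348]
Written out:
  2.1194 phi_1 + 0.209 phi_2 = 0.209
  0.209 phi_1 + 2.1194 phi_2 = -0.4348
Solve by Cramer's rule:
  det = gamma(0)^2 - gamma(1)^2 = (2.1194)^2 - (0.209)^2 = 4.49185636 - 0.043681 = 4.44817536
  phi_hat_1 = [gamma(1) gamma(0) - gamma(1) gamma(2)] / det = [(0.209)(2.1194) - (0.209)(-0.4348)] / 4.44817536 = 0.5338278 / 4.44817536 = 0.12
  phi_hat_2 = [gamma(0) gamma(2) - gamma(1)^2] / det = [(2.1194)(-0.4348) - (0.209)^2] / 4.44817536 = -0.96519612 / 4.44817536 = -0.217
So phi_hat = [0.1200, -0.2170].
Therefore phi_hat_1 = 0.1200.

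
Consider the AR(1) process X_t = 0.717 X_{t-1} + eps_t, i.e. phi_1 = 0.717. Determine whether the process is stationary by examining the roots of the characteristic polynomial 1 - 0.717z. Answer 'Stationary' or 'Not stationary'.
\text{Stationary}

The AR(p) characteristic polynomial is P(z) = 1 - 0.717z.
Stationarity requires all roots to lie outside the unit circle, i.e. |z| > 1 for every root.
This is linear in z: 1 + (-0.717) z = 0  =>  z = -1/(-0.717) = 1.3947,  |z| = 1.3947.
Moduli of all roots: 1.3947.
All moduli strictly greater than 1? Yes.
Verdict: Stationary.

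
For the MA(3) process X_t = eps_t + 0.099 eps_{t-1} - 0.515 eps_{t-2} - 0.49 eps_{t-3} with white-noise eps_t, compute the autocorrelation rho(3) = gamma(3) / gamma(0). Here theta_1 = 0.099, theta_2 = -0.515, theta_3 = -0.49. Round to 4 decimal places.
\rho(3) = -0.3234

For an MA(q) process with theta_0 = 1, the autocovariance is
  gamma(k) = sigma^2 * sum_{i=0..q-k} theta_i * theta_{i+k},
and rho(k) = gamma(k) / gamma(0). Sigma^2 cancels.
  numerator   = (1)*(-0.49) = -0.49.
  denominator = (1)^2 + (0.099)^2 + (-0.515)^2 + (-0.49)^2 = 1.515126.
  rho(3) = -0.49 / 1.515126 = -0.3234.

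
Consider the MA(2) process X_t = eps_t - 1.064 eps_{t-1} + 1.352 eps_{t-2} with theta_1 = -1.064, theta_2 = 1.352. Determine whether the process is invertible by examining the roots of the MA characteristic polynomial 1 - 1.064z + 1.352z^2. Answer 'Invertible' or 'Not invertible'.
\text{Not invertible}

The MA(q) characteristic polynomial is P(z) = 1 - 1.064z + 1.352z^2.
Invertibility requires all roots to lie outside the unit circle, i.e. |z| > 1 for every root.
Set 1 + (-1.064) z + (1.352) z^2 = 0, i.e. a z^2 + b z + c = 0 with a = 1.352, b = -1.064, c = 1.
Discriminant D = b^2 - 4ac = (-1.064)^2 - 4*(1.352)*1 = 1.132096 - (5.408) = -4.275904.
D < 0, so the roots are the complex-conjugate pair z = (-b +/- i sqrt(-D)) / (2a) = 0.3935 +/- 0.7647i.
For a conjugate pair |z|^2 = z * conj(z) = (product of roots) = c/a = 1/(1.352) = 0.739645, so |z| = sqrt(0.739645) = 0.86 for both roots.
Moduli of all roots: 0.8600, 0.8600.
All moduli strictly greater than 1? No.
Verdict: Not invertible.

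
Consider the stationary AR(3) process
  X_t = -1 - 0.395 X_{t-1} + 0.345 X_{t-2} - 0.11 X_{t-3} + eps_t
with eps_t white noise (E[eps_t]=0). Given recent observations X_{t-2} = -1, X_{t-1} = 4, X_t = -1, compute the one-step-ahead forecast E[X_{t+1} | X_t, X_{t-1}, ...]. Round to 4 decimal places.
E[X_{t+1} \mid \mathcal F_t] = 0.8850

For an AR(p) model X_t = c + sum_i phi_i X_{t-i} + eps_t, the
one-step-ahead conditional mean is
  E[X_{t+1} | X_t, ...] = c + sum_i phi_i X_{t+1-i}.
Substitute known values:
  E[X_{t+1} | ...] = -1 + (-0.395) * (-1) + (0.345) * (4) + (-0.11) * (-1)
                   = 0.8850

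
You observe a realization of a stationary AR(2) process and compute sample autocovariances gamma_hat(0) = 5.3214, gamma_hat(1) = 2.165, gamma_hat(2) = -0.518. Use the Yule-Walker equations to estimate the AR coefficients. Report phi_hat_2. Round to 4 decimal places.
\hat\phi_{2} = -0.3150

The Yule-Walker equations for an AR(p) process read, in matrix form,
  Gamma_p phi = r_p,   with   (Gamma_p)_{ij} = gamma(|i - j|),
                       (r_p)_i = gamma(i),   i,j = 1..p.
Substitute the sample gammas (Toeplitz matrix and right-hand side of size 2):
  Gamma_p = [[5.3214, 2.165], [2.165, 5.3214]]
  r_p     = [2.165, -0.518]
Written out:
  5.3214 phi_1 + 2.165 phi_2 = 2.165
  2.165 phi_1 + 5.3214 phi_2 = -0.518
Solve by Cramer's rule:
  det = gamma(0)^2 - gamma(1)^2 = (5.3214)^2 - (2.165)^2 = 28.31729796 - 4.687225 = 23.63007296
  phi_hat_1 = [gamma(1) gamma(0) - gamma(1) gamma(2)] / det = [(2.165)(5.3214) - (2.165)(-0.518)] / 23.63007296 = 12.642301 / 23.63007296 = 0.535
  phi_hat_2 = [gamma(0) gamma(2) - gamma(1)^2] / det = [(5.3214)(-0.518) - (2.165)^2] / 23.63007296 = -7.4437102 / 23.63007296 = -0.315
So phi_hat = [0.5350, -0.3150].
Therefore phi_hat_2 = -0.3150.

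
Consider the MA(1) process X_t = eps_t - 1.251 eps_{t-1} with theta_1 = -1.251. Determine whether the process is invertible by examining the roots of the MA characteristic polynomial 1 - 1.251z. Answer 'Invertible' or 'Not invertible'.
\text{Not invertible}

The MA(q) characteristic polynomial is P(z) = 1 - 1.251z.
Invertibility requires all roots to lie outside the unit circle, i.e. |z| > 1 for every root.
This is linear in z: 1 + (-1.251) z = 0  =>  z = -1/(-1.251) = 0.799361,  |z| = 0.799361.
Moduli of all roots: 0.7994.
All moduli strictly greater than 1? No.
Verdict: Not invertible.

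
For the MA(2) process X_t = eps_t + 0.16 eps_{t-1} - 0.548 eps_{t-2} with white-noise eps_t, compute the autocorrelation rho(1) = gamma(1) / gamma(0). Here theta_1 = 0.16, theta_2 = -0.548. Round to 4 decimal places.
\rho(1) = 0.0545

For an MA(q) process with theta_0 = 1, the autocovariance is
  gamma(k) = sigma^2 * sum_{i=0..q-k} theta_i * theta_{i+k},
and rho(k) = gamma(k) / gamma(0). Sigma^2 cancels.
  numerator   = (1)*(0.16) + (0.16)*(-0.548) = 0.07232.
  denominator = (1)^2 + (0.16)^2 + (-0.548)^2 = 1.325904.
  rho(1) = 0.07232 / 1.325904 = 0.0545.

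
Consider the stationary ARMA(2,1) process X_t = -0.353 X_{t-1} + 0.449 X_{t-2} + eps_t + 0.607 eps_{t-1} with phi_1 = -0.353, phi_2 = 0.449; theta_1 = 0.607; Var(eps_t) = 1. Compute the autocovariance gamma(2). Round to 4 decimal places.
\gamma(2) = 0.4584

Multiply the model equation by X_{t-k} and take expectations. With theta_0 = psi_0 = 1 and psi_j the MA(infinity) weights, this gives
  gamma(k) - sum_i phi_i gamma(k-i) = c_k,
  c_k = sigma^2 * sum_{j=k..q} theta_j psi_{j-k}   (c_k = 0 for k > q),
using gamma(-m) = gamma(m).
psi-weights needed (psi_j = theta_j + sum_i phi_i psi_{j-i}):
  psi_1 = theta_1 + phi_1 = 0.607 + (-0.353) = 0.254
Right-hand sides:
  c_0 = sigma^2 (1 + theta_1 psi_1) = 1 * (1 + (0.607)(0.254)) = 1 * 1.154178 = 1.154178
  c_1 = sigma^2 theta_1 = 1 * (0.607) = 0.607
  c_2 = 0
Equations for k = 0, 1, 2 (AR order 2, c_2 = 0):
  (E0) gamma(0) = phi_1 gamma(1) + phi_2 gamma(2) + c_0
  (E1) gamma(1) = phi_1 gamma(0) + phi_2 gamma(1) + c_1
  (E2) gamma(2) = phi_1 gamma(1) + phi_2 gamma(0)
From (E1): gamma(1) = A gamma(0) + B with
  A = phi_1 / (1 - phi_2) = -0.353 / 0.551 = -0.640653,   B = c_1 / (1 - phi_2) = 0.607 / 0.551 = 1.101633.
Insert (E2) into (E0): gamma(0) (1 - phi_2^2) = phi_1 (1 + phi_2) gamma(1) + c_0.
  phi_1 (1 + phi_2) = (-0.353)(1.449) = -0.511497,   1 - phi_2^2 = 0.798399.
Replace gamma(1) by A gamma(0) + B and collect gamma(0):
  gamma(0) [0.798399 - (-0.511497)(-0.640653)] = (-0.511497)(1.101633) + 1.154178
  gamma(0) * 0.470707 = 0.590696
  gamma(0) = 0.590696 / 0.470707 = 1.254913.
  gamma(1) = A gamma(0) + B = (-0.640653)(1.254913) + (1.101633) = 0.297669.
  gamma(2) = phi_1 gamma(1) + phi_2 gamma(0) = (-0.353)(0.297669) + (0.449)(1.254913) = 0.458378.
Therefore gamma(2) = 0.4584 (to 4 decimal places).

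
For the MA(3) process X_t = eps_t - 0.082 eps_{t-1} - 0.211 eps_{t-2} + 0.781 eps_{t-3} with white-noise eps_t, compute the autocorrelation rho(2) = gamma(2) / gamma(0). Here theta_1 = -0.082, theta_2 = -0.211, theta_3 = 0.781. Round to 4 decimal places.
\rho(2) = -0.1656

For an MA(q) process with theta_0 = 1, the autocovariance is
  gamma(k) = sigma^2 * sum_{i=0..q-k} theta_i * theta_{i+k},
and rho(k) = gamma(k) / gamma(0). Sigma^2 cancels.
  numerator   = (1)*(-0.211) + (-0.082)*(0.781) = -0.275042.
  denominator = (1)^2 + (-0.082)^2 + (-0.211)^2 + (0.781)^2 = 1.661206.
  rho(2) = -0.275042 / 1.661206 = -0.1656.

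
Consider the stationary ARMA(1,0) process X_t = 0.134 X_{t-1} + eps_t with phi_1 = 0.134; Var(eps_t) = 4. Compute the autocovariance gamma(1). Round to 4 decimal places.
\gamma(1) = 0.5458

Multiply the model equation by X_{t-k} and take expectations. With theta_0 = psi_0 = 1 and psi_j the MA(infinity) weights, this gives
  gamma(k) - sum_i phi_i gamma(k-i) = c_k,
  c_k = sigma^2 * sum_{j=k..q} theta_j psi_{j-k}   (c_k = 0 for k > q),
using gamma(-m) = gamma(m).
Pure AR (q = 0): c_0 = sigma^2 = 4, c_k = 0 for k >= 1.
Equations for k = 0 and k = 1 (AR order 1):
  gamma(0) = phi_1 gamma(1) + c_0
  gamma(1) = phi_1 gamma(0) + c_1
Substituting the second into the first: gamma(0) (1 - phi_1^2) = c_0 + phi_1 c_1, so
  gamma(0) = c_0 / (1 - phi_1^2) = 4 / (1 - (0.134)^2) = 4 / 0.982044 = 4.073137.
  gamma(1) = phi_1 gamma(0) = (0.134)(4.073137) = 0.5458.
Therefore gamma(1) = 0.5458 (to 4 decimal places).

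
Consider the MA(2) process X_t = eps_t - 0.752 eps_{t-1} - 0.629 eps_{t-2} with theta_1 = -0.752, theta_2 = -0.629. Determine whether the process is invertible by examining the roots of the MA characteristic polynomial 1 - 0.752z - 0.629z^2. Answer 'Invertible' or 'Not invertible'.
\text{Not invertible}

The MA(q) characteristic polynomial is P(z) = 1 - 0.752z - 0.629z^2.
Invertibility requires all roots to lie outside the unit circle, i.e. |z| > 1 for every root.
Set 1 + (-0.752) z + (-0.629) z^2 = 0, i.e. a z^2 + b z + c = 0 with a = -0.629, b = -0.752, c = 1.
Discriminant D = b^2 - 4ac = (-0.752)^2 - 4*(-0.629)*1 = 0.565504 - (-2.516) = 3.081504.
D >= 0, so the roots are real: z = (-b +/- sqrt(D)) / (2a) = (0.752 +/- 1.755421) / (-1.258).
  z_1 = (0.752 + 1.755421) / (-1.258) = -1.9932,   |z_1| = 1.9932.
  z_2 = (0.752 - 1.755421) / (-1.258) = 0.7976,   |z_2| = 0.7976.
Moduli of all roots: 1.9932, 0.7976.
All moduli strictly greater than 1? No.
Verdict: Not invertible.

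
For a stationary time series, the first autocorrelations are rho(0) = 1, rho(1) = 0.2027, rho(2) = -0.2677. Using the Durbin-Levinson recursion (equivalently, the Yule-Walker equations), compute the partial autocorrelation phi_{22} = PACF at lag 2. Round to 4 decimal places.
\phi_{22} = -0.3220

The PACF at lag k is phi_{kk}, the last component of the solution
to the Yule-Walker system G_k phi = r_k where
  (G_k)_{ij} = rho(|i - j|), (r_k)_i = rho(i), i,j = 1..k.
Equivalently, Durbin-Levinson gives phi_{kk} iteratively:
  phi_{11} = rho(1)
  phi_{kk} = [rho(k) - sum_{j=1..k-1} phi_{k-1,j} rho(k-j)]
            / [1 - sum_{j=1..k-1} phi_{k-1,j} rho(j)],
  phi_{k,j} = phi_{k-1,j} - phi_{kk} phi_{k-1,k-j},  j = 1..k-1.
Step k = 1:
  phi_11 = rho(1) = 0.2027.
Step k = 2:
  phi_22 = [rho(2) - phi_11 rho(1)] / [1 - phi_11 rho(1)] = [-0.2677 - (0.2027)(0.2027)] / [1 - (0.2027)(0.2027)]
         = -0.30878729 / 0.95891271 = -0.322.
Therefore phi_{22} = -0.3220.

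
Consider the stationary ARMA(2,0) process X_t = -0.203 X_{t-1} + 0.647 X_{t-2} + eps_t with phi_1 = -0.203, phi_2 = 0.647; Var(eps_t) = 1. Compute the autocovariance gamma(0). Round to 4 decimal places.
\gamma(0) = 2.5699

Multiply the model equation by X_{t-k} and take expectations. With theta_0 = psi_0 = 1 and psi_j the MA(infinity) weights, this gives
  gamma(k) - sum_i phi_i gamma(k-i) = c_k,
  c_k = sigma^2 * sum_{j=k..q} theta_j psi_{j-k}   (c_k = 0 for k > q),
using gamma(-m) = gamma(m).
Pure AR (q = 0): c_0 = sigma^2 = 1, c_k = 0 for k >= 1.
Equations for k = 0, 1, 2 (AR order 2, c_2 = 0):
  (E0) gamma(0) = phi_1 gamma(1) + phi_2 gamma(2) + c_0
  (E1) gamma(1) = phi_1 gamma(0) + phi_2 gamma(1) + c_1
  (E2) gamma(2) = phi_1 gamma(1) + phi_2 gamma(0)
From (E1): gamma(1) = A gamma(0) + B with
  A = phi_1 / (1 - phi_2) = -0.203 / 0.353 = -0.575071,   B = c_1 / (1 - phi_2) = 0 / 0.353 = 0.
Insert (E2) into (E0): gamma(0) (1 - phi_2^2) = phi_1 (1 + phi_2) gamma(1) + c_0.
  phi_1 (1 + phi_2) = (-0.203)(1.647) = -0.334341,   1 - phi_2^2 = 0.581391.
Replace gamma(1) by A gamma(0) + B and collect gamma(0):
  gamma(0) [0.581391 - (-0.334341)(-0.575071)] = c_0 = 1
  gamma(0) * 0.389121 = 1
  gamma(0) = 1 / 0.389121 = 2.569893.
Therefore gamma(0) = 2.5699 (to 4 decimal places).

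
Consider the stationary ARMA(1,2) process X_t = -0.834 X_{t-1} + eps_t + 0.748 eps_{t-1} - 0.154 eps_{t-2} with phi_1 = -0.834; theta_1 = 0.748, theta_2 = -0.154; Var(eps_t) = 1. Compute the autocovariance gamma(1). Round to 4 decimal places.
\gamma(1) = -0.0975

Multiply the model equation by X_{t-k} and take expectations. With theta_0 = psi_0 = 1 and psi_j the MA(infinity) weights, this gives
  gamma(k) - sum_i phi_i gamma(k-i) = c_k,
  c_k = sigma^2 * sum_{j=k..q} theta_j psi_{j-k}   (c_k = 0 for k > q),
using gamma(-m) = gamma(m).
psi-weights needed (psi_j = theta_j + sum_i phi_i psi_{j-i}):
  psi_1 = theta_1 + phi_1 = 0.748 + (-0.834) = -0.086
  psi_2 = theta_2 + phi_1 psi_1 = -0.154 + (-0.834)(-0.086) = -0.082276
Right-hand sides:
  c_0 = sigma^2 (1 + theta_1 psi_1 + theta_2 psi_2) = 1 * (1 + (0.748)(-0.086) + (-0.154)(-0.082276)) = 1 * 0.948343 = 0.948343
  c_1 = sigma^2 (theta_1 + theta_2 psi_1) = 1 * (0.748 + (-0.154)(-0.086)) = 0.761244
  c_2 = sigma^2 theta_2 = 1 * (-0.154) = -0.154
Equations for k = 0 and k = 1 (AR order 1):
  gamma(0) = phi_1 gamma(1) + c_0
  gamma(1) = phi_1 gamma(0) + c_1
Substituting the second into the first: gamma(0) (1 - phi_1^2) = c_0 + phi_1 c_1, so
  gamma(0) = (c_0 + phi_1 c_1) / (1 - phi_1^2) = (0.948343 + (-0.834)(0.761244)) / (1 - (-0.834)^2) = 0.313465 / 0.304444 = 1.029631.
  gamma(1) = phi_1 gamma(0) + c_1 = (-0.834)(1.029631) + (0.761244) = -0.097468.
Therefore gamma(1) = -0.0975 (to 4 decimal places).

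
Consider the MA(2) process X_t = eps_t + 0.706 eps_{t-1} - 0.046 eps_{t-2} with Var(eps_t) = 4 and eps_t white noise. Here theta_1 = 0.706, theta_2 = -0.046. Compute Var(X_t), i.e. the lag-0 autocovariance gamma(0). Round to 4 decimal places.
\gamma(0) = 6.0022

For an MA(q) process X_t = eps_t + sum_i theta_i eps_{t-i} with
Var(eps_t) = sigma^2, the variance is
  gamma(0) = sigma^2 * (1 + sum_i theta_i^2).
  sum_i theta_i^2 = (0.706)^2 + (-0.046)^2 = 0.498436 + 0.002116 = 0.500552.
  gamma(0) = 4 * (1 + 0.500552) = 4 * 1.500552 = 6.002208, which rounds to 6.0022.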